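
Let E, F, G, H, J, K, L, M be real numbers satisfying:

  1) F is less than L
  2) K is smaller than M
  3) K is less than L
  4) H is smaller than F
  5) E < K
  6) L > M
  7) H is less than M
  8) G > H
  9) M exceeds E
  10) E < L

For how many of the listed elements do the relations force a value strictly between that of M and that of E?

The relations place E below M. An element lies strictly between them when it is forced above E and also forced below M.
Above E: {K, L}. Below M: {K, H}.
Intersection: {K} — 1.

1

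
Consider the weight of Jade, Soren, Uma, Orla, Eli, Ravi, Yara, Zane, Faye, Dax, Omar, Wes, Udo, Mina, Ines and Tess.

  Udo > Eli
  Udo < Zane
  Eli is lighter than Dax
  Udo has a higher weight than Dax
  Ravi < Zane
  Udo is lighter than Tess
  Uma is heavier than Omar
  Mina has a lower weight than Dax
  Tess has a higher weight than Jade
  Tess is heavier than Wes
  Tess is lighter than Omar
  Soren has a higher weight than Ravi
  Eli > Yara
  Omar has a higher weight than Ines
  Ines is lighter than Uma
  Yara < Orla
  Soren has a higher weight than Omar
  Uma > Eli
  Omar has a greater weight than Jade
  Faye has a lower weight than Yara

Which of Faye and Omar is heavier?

Omar

Faye < Yara and Yara < Eli give Faye < Eli.
Then Eli < Dax extends the chain to Dax.
Then Dax < Udo extends the chain to Udo.
With Udo < Tess: Faye < Yara < Eli < Dax < Udo < Tess.
Then Tess < Omar extends the chain to Omar.
So Faye < Omar; Omar is the heavier of the two.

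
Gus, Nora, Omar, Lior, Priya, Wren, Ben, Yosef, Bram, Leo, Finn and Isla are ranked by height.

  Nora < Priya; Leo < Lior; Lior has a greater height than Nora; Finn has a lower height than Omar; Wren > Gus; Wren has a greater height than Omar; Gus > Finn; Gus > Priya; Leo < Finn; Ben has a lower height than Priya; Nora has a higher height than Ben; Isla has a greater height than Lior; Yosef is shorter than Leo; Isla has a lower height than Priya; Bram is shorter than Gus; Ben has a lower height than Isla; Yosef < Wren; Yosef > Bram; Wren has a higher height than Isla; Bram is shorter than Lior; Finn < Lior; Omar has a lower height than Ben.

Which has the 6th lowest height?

Piecing the relations together gives one ordering: Bram < Yosef < Leo < Finn < Omar < Ben < Nora < Lior < Isla < Priya < Gus < Wren.
The 6th smallest is Ben.

Ben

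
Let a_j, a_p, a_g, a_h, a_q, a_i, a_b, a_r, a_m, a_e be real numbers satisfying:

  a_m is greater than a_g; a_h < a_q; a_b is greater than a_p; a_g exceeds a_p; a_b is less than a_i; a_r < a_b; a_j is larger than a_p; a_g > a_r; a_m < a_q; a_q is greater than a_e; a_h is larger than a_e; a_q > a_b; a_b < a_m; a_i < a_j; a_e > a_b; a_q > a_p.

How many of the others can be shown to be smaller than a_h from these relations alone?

4

Directly below a_h: a_e.
One step further: a_b (2 so far).
One step further: a_r, a_p (4 so far).
Nothing else is reachable below a_h; 4 in all.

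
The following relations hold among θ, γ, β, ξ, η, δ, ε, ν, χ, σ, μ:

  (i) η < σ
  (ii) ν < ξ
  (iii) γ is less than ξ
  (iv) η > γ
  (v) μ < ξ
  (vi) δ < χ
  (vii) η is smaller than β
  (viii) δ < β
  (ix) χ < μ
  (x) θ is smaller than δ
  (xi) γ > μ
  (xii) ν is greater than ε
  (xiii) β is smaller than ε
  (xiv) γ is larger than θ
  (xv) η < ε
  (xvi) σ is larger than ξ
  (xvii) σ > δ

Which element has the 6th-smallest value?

η

The consecutive relations fix a unique order: θ < δ < χ < μ < γ < η < β < ε < ν < ξ < σ.
Counting 6 from the smallest end gives η.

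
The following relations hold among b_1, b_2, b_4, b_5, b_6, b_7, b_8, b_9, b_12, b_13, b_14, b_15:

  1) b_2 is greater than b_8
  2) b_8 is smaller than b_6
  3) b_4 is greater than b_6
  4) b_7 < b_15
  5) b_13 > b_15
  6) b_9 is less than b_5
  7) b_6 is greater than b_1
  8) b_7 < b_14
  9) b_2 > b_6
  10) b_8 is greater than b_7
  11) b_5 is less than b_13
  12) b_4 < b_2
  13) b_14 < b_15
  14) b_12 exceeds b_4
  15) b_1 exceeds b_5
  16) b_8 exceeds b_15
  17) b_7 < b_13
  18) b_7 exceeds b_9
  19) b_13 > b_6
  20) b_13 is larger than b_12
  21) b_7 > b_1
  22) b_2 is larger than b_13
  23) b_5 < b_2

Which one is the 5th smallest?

The consecutive relations fix a unique order: b_9 < b_5 < b_1 < b_7 < b_14 < b_15 < b_8 < b_6 < b_4 < b_12 < b_13 < b_2.
Counting 5 from the smallest end gives b_14.

b_14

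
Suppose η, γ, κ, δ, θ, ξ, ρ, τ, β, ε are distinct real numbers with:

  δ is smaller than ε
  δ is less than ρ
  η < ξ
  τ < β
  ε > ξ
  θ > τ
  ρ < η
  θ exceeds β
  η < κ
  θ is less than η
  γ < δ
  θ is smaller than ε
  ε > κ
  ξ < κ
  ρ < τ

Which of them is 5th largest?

θ

Chaining the given pairs: γ < δ < ρ < τ < β < θ < η < ξ < κ < ε.
Counting 5 from the largest end gives θ.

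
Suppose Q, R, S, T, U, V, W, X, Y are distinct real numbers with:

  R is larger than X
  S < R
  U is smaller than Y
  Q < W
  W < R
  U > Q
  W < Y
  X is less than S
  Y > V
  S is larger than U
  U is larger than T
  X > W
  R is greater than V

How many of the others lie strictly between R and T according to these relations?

The relations place T below R. An element lies strictly between them when it is forced above T and also forced below R.
Above T: {U, S, Y}. Below R: {Q, V, W, X, U, S}.
Intersection: {U, S} — 2.

2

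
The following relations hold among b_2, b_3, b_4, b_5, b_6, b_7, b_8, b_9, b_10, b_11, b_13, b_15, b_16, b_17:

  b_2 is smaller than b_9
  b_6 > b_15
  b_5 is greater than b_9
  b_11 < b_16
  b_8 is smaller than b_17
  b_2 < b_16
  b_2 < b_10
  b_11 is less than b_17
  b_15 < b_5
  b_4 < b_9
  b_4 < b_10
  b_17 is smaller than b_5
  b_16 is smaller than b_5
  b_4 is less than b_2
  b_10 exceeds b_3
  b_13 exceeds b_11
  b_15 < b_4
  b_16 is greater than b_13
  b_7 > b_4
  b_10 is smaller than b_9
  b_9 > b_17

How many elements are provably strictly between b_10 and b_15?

The relations place b_15 below b_10. An element lies strictly between them when it is forced above b_15 and also forced below b_10.
Above b_15: {b_6, b_4, b_2, b_16, b_9, b_5, b_7}. Below b_10: {b_3, b_4, b_2}.
Intersection: {b_4, b_2} — 2.

2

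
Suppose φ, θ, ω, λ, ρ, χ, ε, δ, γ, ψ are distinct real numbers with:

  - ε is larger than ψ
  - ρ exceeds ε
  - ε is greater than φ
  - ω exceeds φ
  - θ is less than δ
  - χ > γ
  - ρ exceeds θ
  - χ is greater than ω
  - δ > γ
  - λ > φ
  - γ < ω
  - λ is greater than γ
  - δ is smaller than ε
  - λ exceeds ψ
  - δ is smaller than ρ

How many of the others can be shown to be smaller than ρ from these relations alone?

6

The elements the relations force below ρ are φ, ψ, γ, θ, δ, ε — no chain reaches any other.
That is 6.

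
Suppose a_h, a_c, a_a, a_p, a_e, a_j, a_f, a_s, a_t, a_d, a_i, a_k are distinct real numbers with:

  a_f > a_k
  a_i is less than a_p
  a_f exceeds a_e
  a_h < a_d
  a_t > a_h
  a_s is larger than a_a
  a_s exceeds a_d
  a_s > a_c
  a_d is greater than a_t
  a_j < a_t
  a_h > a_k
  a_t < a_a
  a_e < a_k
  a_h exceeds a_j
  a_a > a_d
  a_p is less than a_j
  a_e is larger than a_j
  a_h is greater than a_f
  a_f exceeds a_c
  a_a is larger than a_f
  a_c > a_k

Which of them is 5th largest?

Piecing the relations together gives one ordering: a_i < a_p < a_j < a_e < a_k < a_c < a_f < a_h < a_t < a_d < a_a < a_s.
The 5th largest is a_h.

a_h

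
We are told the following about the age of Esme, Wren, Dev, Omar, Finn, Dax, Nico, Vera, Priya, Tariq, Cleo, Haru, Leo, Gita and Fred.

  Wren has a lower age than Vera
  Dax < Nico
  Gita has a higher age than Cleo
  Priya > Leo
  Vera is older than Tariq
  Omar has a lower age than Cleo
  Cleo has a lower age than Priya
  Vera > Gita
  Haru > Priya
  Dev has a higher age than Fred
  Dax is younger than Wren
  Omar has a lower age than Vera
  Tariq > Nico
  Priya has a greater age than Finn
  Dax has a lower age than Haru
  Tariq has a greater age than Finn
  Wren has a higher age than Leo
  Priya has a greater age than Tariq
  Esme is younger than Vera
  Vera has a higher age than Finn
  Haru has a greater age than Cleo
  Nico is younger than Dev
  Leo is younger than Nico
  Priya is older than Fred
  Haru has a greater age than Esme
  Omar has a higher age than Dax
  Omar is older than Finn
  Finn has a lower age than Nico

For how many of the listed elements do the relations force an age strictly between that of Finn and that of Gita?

The relations place Finn below Gita. An element lies strictly between them when it is forced above Finn and also forced below Gita.
Above Finn: {Omar, Nico, Cleo, Dev, Tariq, Vera, Priya, Haru}. Below Gita: {Dax, Omar, Cleo}.
Intersection: {Omar, Cleo} — 2.

2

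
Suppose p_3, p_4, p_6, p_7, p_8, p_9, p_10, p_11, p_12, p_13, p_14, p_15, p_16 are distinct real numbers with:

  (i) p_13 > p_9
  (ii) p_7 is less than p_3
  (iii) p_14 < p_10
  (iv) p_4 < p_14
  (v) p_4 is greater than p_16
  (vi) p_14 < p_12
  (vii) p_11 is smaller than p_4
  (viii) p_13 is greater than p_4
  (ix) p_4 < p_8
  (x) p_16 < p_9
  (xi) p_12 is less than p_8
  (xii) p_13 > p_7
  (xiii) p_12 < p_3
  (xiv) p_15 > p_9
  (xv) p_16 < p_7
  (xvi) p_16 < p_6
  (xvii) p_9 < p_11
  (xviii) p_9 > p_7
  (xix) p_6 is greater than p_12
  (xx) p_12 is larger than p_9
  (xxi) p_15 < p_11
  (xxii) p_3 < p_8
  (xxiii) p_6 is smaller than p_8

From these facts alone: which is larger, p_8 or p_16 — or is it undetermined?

p_8

p_16 < p_7 < p_9 < p_15 < p_11 < p_4 < p_14 < p_12 < p_3 < p_8, by transitivity through p_7, p_9, p_15, p_11, p_4, p_14, p_12, p_3.
So p_8 is larger.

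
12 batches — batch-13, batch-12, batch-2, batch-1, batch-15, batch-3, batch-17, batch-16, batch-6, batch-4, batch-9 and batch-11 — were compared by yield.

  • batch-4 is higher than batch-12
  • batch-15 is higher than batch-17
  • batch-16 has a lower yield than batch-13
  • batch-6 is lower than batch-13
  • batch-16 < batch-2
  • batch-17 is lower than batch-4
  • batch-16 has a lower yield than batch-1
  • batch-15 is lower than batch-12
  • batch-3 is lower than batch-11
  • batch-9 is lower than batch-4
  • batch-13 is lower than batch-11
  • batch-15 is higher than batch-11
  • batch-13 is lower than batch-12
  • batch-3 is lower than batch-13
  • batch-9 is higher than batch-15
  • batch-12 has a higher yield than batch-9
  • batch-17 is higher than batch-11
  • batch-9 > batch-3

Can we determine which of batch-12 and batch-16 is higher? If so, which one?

Link the given pairs in sequence: batch-16 < batch-13; batch-13 < batch-11; batch-11 < batch-17; batch-17 < batch-15; batch-15 < batch-9; batch-9 < batch-12.
Together: batch-16 < batch-13 < batch-11 < batch-17 < batch-15 < batch-9 < batch-12.
So batch-12 is higher.

batch-12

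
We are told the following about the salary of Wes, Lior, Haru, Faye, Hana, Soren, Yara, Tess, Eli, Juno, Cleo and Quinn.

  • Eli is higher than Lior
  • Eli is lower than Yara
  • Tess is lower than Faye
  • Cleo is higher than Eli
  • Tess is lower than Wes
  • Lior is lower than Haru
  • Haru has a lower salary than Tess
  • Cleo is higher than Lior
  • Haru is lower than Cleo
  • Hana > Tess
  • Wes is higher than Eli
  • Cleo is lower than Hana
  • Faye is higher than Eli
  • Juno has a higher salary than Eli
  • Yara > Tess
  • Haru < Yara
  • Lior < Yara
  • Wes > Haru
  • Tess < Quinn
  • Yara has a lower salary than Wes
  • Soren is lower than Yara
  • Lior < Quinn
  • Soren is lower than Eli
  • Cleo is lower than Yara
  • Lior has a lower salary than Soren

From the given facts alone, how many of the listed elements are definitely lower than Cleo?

4

The elements the relations force below Cleo are Lior, Haru, Soren, Eli — no chain reaches any other.
That is 4.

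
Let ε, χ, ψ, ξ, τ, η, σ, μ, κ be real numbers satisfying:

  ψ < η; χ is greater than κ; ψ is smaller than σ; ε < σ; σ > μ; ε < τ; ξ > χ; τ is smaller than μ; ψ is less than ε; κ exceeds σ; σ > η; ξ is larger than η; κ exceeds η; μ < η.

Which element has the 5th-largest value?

η

Chaining the given pairs: ψ < ε < τ < μ < η < σ < κ < χ < ξ.
The 5th largest is η.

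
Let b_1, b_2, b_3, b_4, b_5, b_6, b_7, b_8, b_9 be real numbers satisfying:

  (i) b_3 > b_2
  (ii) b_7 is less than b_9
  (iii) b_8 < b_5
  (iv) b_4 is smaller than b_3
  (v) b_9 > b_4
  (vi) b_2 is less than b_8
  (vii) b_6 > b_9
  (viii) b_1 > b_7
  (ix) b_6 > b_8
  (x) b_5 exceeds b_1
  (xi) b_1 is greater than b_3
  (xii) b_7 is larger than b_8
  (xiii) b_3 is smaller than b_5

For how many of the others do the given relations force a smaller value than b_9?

The elements the relations force below b_9 are b_4, b_2, b_8, b_7 — no chain reaches any other.
That is 4.

4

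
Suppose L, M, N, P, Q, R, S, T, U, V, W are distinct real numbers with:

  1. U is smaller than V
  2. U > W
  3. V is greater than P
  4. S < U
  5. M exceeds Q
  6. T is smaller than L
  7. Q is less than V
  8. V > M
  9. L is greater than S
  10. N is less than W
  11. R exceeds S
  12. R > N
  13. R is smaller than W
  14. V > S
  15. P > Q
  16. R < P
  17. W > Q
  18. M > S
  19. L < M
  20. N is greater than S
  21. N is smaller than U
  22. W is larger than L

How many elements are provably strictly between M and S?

Chaining upward from S reaches: N, R, P, L, W, U, V.
Chaining downward from M reaches: T, Q, L.
Strictly between S and M are those in both lists: L — 1 element.

1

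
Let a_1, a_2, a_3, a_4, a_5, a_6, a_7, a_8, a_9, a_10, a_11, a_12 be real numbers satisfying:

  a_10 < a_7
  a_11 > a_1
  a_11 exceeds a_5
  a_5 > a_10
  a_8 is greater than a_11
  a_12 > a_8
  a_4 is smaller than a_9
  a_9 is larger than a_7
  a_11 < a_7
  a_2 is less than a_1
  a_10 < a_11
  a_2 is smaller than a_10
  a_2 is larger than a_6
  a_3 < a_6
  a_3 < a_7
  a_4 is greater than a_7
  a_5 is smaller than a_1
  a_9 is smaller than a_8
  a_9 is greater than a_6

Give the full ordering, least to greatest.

a_3 < a_6 < a_2 < a_10 < a_5 < a_1 < a_11 < a_7 < a_4 < a_9 < a_8 < a_12

Nothing is placed below a_3, so it is least; from there a_3 < a_6; a_6 < a_2; a_2 < a_10; a_10 < a_5; a_5 < a_1; a_1 < a_11; a_11 < a_7; a_7 < a_4; a_4 < a_9; a_9 < a_8; a_8 < a_12, each given directly.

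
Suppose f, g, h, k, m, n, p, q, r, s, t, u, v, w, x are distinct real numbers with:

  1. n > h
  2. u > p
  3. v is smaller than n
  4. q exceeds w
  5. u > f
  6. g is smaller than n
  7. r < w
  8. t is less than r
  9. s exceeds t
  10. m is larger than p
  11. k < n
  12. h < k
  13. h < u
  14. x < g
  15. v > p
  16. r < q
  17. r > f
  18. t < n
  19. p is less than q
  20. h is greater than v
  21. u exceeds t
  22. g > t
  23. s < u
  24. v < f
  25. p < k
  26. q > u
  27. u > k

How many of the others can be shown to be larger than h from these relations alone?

From h the given relations immediately reach k, n, u.
From those, q — 4 in total.
Nothing else is reachable above h; 4 in all.

4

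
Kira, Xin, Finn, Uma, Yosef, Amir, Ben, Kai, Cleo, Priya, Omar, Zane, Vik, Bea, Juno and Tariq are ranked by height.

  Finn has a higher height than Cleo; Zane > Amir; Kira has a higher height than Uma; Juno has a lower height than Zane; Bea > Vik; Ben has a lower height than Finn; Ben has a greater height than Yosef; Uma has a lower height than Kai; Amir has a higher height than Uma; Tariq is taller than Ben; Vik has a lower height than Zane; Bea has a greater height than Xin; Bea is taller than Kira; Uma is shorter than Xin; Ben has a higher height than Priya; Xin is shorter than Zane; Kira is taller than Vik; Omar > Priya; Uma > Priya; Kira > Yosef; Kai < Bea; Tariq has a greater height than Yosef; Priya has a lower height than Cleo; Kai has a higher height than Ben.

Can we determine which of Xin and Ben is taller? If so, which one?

Following every chain through Ben: above Ben we get Kai, Bea, Tariq, Finn; below Ben we get Priya, Yosef.
Xin is not reached, and no chain runs the other way from Xin to Ben.
So the given relations leave the order of Ben and Xin undetermined.

undetermined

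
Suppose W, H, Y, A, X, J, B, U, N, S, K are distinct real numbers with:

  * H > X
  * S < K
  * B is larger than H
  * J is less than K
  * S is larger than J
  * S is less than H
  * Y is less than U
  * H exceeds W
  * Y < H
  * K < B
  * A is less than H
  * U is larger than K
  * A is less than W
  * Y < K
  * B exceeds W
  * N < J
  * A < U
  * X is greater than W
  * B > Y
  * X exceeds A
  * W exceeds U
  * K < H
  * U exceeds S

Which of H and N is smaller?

The relevant relations are N < J; J < S; S < K; K < U; U < W; W < X; X < H.
Chaining these gives N < J < S < K < U < W < X < H.
So N < H; N is the smaller of the two.

N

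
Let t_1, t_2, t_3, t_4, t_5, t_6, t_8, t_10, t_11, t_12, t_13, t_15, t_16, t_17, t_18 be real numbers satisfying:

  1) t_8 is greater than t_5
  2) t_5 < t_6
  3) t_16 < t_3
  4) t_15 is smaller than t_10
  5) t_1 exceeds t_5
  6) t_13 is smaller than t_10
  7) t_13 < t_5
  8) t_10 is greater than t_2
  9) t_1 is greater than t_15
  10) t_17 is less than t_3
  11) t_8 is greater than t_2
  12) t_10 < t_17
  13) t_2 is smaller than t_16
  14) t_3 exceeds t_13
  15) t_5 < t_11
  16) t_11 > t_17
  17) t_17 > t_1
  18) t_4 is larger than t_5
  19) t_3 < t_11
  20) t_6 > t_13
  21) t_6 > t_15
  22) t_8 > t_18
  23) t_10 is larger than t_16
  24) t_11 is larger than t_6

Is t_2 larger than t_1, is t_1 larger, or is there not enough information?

undetermined

Following every chain through t_2: above t_2 we get t_16, t_10, t_17, t_3, t_8, t_11.
t_1 is not reached, and no chain runs the other way from t_1 to t_2.
So the given relations leave the order of t_2 and t_1 undetermined.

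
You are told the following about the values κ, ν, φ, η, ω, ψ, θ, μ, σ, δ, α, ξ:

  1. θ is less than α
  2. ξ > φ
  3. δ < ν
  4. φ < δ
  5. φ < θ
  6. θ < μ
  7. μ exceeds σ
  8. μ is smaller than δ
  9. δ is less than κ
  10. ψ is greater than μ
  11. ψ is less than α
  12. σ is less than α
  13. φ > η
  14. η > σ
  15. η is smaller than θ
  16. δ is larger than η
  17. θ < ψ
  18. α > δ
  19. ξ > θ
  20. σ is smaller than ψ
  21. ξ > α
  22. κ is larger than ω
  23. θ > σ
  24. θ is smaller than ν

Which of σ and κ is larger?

κ

The relevant relations are σ < η; η < φ; φ < θ; θ < μ; μ < δ; δ < κ.
Chaining these gives σ < η < φ < θ < μ < δ < κ.
So σ < κ; κ is the larger of the two.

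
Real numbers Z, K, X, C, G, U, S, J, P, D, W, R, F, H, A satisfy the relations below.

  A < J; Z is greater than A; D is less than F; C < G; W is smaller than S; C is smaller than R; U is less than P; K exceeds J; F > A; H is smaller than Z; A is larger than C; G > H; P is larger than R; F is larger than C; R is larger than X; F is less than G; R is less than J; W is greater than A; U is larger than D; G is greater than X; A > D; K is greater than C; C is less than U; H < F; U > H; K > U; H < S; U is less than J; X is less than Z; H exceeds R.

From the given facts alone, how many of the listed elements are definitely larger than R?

9

The elements the relations force above R are H, U, J, Z, S, F, P, K, G — no chain reaches any other.
That is 9.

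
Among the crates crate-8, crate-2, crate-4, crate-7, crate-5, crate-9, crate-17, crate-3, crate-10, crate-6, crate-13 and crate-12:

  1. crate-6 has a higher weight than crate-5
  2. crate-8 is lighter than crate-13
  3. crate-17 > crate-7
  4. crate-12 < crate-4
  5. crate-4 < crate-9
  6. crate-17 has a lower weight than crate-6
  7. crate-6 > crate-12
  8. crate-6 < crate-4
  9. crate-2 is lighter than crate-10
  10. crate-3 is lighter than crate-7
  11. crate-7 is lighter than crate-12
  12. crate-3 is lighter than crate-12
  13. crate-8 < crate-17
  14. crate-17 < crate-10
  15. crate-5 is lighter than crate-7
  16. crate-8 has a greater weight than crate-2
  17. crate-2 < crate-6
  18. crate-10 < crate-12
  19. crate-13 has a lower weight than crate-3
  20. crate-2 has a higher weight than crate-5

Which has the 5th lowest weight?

crate-3

Chaining the given pairs: crate-5 < crate-2 < crate-8 < crate-13 < crate-3 < crate-7 < crate-17 < crate-10 < crate-12 < crate-6 < crate-4 < crate-9.
Counting 5 from the smallest end gives crate-3.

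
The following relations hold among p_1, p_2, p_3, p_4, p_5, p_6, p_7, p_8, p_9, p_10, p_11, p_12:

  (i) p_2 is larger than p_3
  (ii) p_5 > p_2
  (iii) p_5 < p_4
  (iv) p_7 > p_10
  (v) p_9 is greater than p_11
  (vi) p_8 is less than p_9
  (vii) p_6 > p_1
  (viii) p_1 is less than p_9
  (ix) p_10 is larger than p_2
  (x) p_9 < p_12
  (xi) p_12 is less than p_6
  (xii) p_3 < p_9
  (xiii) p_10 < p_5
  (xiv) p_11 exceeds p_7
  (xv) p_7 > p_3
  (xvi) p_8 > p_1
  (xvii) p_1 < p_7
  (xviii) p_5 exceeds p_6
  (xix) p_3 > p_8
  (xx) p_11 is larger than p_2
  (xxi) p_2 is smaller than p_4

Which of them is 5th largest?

Chaining the given pairs: p_1 < p_8 < p_3 < p_2 < p_10 < p_7 < p_11 < p_9 < p_12 < p_6 < p_5 < p_4.
Counting 5 from the largest end gives p_9.

p_9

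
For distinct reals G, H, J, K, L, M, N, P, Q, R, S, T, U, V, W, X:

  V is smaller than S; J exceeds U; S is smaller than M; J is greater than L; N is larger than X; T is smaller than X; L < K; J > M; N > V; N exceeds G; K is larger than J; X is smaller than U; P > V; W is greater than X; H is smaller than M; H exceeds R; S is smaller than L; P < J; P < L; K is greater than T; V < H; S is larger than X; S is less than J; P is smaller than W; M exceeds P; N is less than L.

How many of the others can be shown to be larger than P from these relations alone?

The elements the relations force above P are W, L, M, J, K — no chain reaches any other.
That is 5.

5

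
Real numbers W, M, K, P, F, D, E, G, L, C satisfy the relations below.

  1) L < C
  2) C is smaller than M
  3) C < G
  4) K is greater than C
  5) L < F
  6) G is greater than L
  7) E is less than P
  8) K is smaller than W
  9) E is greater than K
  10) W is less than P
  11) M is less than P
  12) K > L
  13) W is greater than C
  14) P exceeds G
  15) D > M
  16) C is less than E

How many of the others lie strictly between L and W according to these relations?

2

Chaining upward from L reaches: C, K, G, E, F, M, D, P.
Chaining downward from W reaches: C, K.
Strictly between L and W are those in both lists: C, K — 2 elements.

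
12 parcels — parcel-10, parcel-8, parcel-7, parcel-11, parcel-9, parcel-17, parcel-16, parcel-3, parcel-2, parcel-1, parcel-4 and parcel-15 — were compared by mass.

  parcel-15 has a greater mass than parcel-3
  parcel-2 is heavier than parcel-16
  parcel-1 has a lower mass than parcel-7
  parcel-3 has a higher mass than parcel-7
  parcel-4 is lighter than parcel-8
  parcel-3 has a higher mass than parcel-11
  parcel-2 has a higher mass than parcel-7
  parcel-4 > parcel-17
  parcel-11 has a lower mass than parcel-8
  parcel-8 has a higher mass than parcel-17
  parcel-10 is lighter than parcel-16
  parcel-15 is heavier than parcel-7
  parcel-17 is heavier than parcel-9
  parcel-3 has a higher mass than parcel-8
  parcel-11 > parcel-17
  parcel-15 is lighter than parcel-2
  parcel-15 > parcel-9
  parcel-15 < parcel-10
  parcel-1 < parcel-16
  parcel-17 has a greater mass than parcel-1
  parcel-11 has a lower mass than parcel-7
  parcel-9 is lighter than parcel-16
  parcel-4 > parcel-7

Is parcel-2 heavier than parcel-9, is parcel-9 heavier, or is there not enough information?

The relevant relations are parcel-9 < parcel-17; parcel-17 < parcel-11; parcel-11 < parcel-7; parcel-7 < parcel-4; parcel-4 < parcel-8; parcel-8 < parcel-3; parcel-3 < parcel-15; parcel-15 < parcel-10; parcel-10 < parcel-16; parcel-16 < parcel-2.
Together: parcel-9 < parcel-17 < parcel-11 < parcel-7 < parcel-4 < parcel-8 < parcel-3 < parcel-15 < parcel-10 < parcel-16 < parcel-2.
So parcel-2 is heavier.

parcel-2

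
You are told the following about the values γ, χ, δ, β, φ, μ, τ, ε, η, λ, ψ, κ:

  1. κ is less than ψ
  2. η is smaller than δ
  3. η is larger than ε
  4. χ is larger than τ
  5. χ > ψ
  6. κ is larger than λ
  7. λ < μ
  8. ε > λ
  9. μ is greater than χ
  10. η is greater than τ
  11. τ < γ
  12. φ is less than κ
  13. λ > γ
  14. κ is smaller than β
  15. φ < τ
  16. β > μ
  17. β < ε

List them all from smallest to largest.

Each adjacent pair is fixed by a given relation: φ < τ; τ < γ; γ < λ; λ < κ; κ < ψ; ψ < χ; χ < μ; μ < β; β < ε; ε < η; η < δ. Chaining them end to end gives the full order.

φ < τ < γ < λ < κ < ψ < χ < μ < β < ε < η < δ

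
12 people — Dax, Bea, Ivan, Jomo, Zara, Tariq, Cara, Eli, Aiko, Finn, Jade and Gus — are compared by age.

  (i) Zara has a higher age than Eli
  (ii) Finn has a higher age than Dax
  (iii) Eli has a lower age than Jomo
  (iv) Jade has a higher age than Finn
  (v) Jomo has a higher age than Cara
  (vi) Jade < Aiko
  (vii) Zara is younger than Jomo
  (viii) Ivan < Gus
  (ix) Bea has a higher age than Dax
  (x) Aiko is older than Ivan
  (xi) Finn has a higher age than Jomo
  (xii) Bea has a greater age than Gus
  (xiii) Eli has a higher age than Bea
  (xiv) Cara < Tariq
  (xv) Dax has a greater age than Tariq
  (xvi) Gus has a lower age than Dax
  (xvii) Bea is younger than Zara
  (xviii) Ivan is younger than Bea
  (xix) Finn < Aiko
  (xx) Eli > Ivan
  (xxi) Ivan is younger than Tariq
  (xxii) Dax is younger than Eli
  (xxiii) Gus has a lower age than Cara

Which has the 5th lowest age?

Dax

Chaining the given pairs: Ivan < Gus < Cara < Tariq < Dax < Bea < Eli < Zara < Jomo < Finn < Jade < Aiko.
The 5th smallest is Dax.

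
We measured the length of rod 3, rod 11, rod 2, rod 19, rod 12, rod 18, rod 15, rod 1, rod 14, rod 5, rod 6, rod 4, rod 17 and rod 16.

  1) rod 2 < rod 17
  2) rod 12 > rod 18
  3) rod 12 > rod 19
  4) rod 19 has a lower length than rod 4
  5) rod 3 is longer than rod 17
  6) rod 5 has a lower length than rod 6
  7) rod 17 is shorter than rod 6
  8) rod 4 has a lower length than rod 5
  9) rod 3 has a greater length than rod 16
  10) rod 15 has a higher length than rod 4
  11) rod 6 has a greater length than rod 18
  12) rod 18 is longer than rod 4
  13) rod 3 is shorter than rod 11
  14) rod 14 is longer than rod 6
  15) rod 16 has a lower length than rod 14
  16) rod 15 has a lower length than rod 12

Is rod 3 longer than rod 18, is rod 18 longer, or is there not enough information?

Following every chain through rod 18: above rod 18 we get rod 12, rod 6, rod 14; below rod 18 we get rod 19, rod 4.
rod 3 is not reached, and no chain runs the other way from rod 3 to rod 18.
So the given relations leave the order of rod 18 and rod 3 undetermined.

undetermined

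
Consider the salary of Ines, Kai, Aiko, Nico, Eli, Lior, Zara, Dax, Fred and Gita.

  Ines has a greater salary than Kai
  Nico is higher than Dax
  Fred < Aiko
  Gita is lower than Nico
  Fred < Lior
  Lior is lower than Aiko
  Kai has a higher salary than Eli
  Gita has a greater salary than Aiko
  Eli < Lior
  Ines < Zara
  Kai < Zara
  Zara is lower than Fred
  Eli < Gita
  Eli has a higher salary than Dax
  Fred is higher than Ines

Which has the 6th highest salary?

Zara

The consecutive relations fix a unique order: Dax < Eli < Kai < Ines < Zara < Fred < Lior < Aiko < Gita < Nico.
The 6th largest is Zara.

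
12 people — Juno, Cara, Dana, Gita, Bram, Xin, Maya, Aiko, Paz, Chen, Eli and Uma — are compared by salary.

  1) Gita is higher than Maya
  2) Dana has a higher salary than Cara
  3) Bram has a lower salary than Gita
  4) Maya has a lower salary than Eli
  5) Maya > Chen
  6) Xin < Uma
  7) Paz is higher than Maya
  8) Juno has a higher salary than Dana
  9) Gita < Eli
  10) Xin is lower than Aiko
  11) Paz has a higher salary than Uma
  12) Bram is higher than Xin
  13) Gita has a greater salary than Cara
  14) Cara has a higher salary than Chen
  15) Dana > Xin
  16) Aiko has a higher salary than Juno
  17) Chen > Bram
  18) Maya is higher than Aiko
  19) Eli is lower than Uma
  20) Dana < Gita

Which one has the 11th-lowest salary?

The consecutive relations fix a unique order: Xin < Bram < Chen < Cara < Dana < Juno < Aiko < Maya < Gita < Eli < Uma < Paz.
Counting 11 from the smallest end gives Uma.

Uma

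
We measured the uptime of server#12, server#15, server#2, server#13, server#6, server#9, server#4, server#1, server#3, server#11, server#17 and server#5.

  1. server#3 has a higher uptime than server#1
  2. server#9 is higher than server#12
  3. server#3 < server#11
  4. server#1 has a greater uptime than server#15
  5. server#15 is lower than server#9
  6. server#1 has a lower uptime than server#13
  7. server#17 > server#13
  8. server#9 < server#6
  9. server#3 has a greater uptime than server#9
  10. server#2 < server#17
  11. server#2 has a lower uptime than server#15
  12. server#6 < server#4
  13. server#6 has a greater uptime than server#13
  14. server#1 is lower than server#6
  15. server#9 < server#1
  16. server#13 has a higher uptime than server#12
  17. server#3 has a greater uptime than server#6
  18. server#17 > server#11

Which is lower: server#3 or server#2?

Following the relations from server#2: server#2 < server#15 < server#9 < server#1 < server#13 < server#6 < server#3.
So server#2 < server#3; server#2 is the lower of the two.

server#2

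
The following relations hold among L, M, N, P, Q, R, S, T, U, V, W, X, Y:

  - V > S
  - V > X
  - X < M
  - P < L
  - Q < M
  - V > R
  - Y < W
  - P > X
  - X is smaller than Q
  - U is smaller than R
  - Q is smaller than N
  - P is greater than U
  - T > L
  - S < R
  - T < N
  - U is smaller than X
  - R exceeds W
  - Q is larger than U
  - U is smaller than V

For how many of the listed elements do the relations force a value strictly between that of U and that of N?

Chaining upward from U reaches: X, P, L, Q, T, M, R, V.
Chaining downward from N reaches: X, P, L, Q, T.
Strictly between U and N are those in both lists: X, P, L, Q, T — 5 elements.

5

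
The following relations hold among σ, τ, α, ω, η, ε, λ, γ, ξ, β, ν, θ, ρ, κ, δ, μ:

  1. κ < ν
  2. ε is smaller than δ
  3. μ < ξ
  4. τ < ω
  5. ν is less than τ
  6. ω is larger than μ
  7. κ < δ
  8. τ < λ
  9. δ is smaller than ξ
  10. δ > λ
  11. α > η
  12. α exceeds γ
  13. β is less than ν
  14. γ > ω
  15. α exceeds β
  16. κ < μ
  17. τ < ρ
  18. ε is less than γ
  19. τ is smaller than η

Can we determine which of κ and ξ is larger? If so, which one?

The relevant relations are κ < ν; ν < τ; τ < λ; λ < δ; δ < ξ.
Together: κ < ν < τ < λ < δ < ξ.
So ξ is larger.

ξ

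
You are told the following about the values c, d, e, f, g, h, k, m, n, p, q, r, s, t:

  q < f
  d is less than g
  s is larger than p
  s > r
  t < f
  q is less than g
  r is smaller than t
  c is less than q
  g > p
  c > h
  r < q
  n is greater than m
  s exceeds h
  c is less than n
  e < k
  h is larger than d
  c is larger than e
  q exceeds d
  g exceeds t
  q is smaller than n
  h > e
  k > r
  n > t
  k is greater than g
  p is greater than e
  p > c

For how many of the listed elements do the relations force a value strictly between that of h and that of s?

Chaining upward from h reaches: c, q, p, n, f, g, k.
Chaining downward from s reaches: e, d, c, r, p.
Strictly between h and s are those in both lists: c, p — 2 elements.

2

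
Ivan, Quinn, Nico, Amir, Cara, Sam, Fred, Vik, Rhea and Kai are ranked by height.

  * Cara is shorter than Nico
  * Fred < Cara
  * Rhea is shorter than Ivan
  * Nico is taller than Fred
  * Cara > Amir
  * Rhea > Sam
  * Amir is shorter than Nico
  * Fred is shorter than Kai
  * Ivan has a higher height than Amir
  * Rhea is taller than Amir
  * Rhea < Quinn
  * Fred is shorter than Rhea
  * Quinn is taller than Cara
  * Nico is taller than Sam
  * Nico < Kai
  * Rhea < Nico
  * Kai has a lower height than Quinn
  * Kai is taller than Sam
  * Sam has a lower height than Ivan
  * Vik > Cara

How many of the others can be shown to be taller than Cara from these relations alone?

The elements the relations force above Cara are Vik, Nico, Kai, Quinn — no chain reaches any other.
That is 4.

4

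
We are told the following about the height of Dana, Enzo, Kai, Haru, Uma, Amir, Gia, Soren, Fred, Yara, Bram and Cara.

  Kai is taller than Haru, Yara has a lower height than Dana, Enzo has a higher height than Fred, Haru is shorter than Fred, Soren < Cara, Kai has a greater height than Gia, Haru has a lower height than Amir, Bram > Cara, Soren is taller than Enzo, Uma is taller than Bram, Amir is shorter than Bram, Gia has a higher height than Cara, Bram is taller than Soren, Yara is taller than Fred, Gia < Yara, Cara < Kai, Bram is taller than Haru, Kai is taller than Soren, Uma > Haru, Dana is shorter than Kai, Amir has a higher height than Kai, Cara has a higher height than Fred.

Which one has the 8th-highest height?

Chaining the given pairs: Haru < Fred < Enzo < Soren < Cara < Gia < Yara < Dana < Kai < Amir < Bram < Uma.
The 8th largest is Cara.

Cara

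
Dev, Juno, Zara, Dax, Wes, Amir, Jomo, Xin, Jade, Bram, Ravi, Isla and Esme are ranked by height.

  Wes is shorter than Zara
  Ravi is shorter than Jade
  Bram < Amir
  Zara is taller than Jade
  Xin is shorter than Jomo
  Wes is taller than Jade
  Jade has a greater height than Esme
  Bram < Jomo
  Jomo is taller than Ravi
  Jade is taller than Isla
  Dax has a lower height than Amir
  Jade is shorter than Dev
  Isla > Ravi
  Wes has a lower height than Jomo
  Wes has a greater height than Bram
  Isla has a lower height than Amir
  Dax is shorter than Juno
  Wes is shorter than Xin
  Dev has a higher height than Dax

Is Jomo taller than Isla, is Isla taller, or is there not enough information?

Jomo

Chaining the given relations: Isla < Jade < Wes < Xin < Jomo.
So Jomo is taller.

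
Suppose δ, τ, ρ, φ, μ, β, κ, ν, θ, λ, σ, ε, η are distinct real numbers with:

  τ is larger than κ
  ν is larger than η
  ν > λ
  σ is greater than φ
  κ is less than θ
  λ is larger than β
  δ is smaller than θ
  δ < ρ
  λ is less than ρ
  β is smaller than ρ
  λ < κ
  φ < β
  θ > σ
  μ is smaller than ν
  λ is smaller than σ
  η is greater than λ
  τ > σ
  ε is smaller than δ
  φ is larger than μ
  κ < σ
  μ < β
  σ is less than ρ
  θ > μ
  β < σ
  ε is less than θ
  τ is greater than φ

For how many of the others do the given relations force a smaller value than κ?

4

Directly below κ: λ.
One step further: β (2 so far).
One step further: μ, φ (4 so far).
No other element is forced below κ by the given relations, so the count is 4.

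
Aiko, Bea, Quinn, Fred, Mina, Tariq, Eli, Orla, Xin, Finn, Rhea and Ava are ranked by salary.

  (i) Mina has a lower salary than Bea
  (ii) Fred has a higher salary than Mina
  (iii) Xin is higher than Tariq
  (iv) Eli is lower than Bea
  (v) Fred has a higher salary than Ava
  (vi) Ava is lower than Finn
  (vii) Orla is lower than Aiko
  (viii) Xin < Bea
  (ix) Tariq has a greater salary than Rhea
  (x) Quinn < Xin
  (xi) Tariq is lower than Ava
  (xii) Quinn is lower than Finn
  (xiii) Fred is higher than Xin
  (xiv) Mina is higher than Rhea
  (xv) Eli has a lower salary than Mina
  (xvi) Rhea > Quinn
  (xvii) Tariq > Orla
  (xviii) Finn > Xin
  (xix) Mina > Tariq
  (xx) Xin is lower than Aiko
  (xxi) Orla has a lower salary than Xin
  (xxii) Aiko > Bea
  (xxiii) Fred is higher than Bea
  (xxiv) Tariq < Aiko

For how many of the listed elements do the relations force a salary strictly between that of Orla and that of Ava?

Chaining upward from Orla reaches: Tariq, Xin, Mina, Finn, Bea, Aiko, Fred.
Chaining downward from Ava reaches: Quinn, Rhea, Tariq.
Strictly between Orla and Ava are those in both lists: Tariq — 1 element.

1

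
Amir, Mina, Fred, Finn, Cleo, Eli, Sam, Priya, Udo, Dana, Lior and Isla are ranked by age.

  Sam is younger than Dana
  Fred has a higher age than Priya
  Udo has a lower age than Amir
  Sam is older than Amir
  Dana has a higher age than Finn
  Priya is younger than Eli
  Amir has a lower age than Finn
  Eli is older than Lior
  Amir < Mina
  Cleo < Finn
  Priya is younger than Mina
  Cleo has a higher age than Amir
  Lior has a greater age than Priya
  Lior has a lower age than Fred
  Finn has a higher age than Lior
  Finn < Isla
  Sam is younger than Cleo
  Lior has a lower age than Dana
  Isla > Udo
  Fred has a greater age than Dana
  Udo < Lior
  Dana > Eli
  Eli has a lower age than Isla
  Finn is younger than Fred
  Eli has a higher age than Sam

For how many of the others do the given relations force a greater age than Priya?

7

Directly above Priya: Lior, Eli, Mina, Fred.
One step further: Finn, Dana, Isla (7 so far).
No other element is forced above Priya by the given relations, so the count is 7.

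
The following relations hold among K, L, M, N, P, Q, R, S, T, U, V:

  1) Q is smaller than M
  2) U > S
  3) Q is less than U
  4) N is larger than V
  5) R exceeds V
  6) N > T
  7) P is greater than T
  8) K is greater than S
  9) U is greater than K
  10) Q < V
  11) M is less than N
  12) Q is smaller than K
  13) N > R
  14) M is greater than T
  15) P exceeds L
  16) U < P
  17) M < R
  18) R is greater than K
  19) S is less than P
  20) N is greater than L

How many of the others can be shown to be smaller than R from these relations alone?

6

The elements the relations force below R are S, Q, V, K, T, M — no chain reaches any other.
That is 6.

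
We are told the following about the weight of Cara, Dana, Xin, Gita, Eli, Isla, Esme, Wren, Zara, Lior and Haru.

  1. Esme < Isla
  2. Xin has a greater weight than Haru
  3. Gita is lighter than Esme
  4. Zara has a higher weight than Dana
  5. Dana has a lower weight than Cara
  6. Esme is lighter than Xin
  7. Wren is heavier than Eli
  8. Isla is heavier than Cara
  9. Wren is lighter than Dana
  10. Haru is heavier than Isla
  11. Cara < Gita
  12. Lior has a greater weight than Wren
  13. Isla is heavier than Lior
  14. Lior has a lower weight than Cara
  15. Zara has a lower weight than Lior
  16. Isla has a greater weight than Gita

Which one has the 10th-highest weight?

Wren

Piecing the relations together gives one ordering: Eli < Wren < Dana < Zara < Lior < Cara < Gita < Esme < Isla < Haru < Xin.
The 10th largest is Wren.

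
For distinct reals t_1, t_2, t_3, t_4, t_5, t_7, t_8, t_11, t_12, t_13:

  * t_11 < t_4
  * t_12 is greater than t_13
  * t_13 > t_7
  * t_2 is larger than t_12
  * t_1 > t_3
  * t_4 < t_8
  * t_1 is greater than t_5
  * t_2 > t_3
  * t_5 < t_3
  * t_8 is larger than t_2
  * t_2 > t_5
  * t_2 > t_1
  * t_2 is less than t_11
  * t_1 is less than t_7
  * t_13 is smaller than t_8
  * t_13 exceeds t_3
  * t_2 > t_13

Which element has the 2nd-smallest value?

Piecing the relations together gives one ordering: t_5 < t_3 < t_1 < t_7 < t_13 < t_12 < t_2 < t_11 < t_4 < t_8.
The 2nd smallest is t_3.

t_3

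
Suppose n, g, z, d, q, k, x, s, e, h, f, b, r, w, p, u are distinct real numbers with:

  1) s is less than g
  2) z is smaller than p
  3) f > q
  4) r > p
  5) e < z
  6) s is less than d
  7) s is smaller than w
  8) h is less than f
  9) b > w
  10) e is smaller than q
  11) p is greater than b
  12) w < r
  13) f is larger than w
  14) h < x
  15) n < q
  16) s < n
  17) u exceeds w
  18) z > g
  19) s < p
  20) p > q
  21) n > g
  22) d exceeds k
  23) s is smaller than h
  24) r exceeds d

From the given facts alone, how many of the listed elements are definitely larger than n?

Directly above n: q.
One step further: p, f (3 so far).
One step further: r (4 so far).
Nothing else is reachable above n; 4 in all.

4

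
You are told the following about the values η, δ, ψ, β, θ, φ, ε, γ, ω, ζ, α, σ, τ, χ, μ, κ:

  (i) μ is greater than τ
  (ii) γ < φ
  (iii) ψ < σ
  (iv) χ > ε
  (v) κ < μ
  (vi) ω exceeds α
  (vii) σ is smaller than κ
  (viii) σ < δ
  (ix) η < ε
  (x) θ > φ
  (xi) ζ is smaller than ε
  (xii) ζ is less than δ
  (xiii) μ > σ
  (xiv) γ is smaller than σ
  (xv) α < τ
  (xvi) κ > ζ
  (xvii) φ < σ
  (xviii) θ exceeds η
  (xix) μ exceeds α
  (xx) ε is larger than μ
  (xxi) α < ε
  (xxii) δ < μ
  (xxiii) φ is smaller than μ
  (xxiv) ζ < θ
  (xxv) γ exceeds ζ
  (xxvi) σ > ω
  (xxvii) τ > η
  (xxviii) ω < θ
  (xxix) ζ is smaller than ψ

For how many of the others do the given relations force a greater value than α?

9

The elements the relations force above α are τ, ω, σ, θ, κ, δ, μ, ε, χ — no chain reaches any other.
That is 9.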